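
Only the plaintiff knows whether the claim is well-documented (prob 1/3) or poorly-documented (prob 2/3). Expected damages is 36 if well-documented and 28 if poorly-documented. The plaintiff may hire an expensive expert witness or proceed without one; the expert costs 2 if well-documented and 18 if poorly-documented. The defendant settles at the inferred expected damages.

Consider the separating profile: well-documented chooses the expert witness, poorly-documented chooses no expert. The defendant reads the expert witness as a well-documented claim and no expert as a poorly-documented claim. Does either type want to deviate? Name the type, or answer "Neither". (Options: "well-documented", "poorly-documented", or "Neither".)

The expert witness pays 36; no expert pays 28.
well-documented: assigned the expert witness, nets 36 − 2 = 34; deviating to no expert nets 28.
poorly-documented: assigned no expert, nets 28; deviating to the expert witness nets 36 − 18 = 18.
Both types strictly prefer their assigned action; no profitable deviation.

Neither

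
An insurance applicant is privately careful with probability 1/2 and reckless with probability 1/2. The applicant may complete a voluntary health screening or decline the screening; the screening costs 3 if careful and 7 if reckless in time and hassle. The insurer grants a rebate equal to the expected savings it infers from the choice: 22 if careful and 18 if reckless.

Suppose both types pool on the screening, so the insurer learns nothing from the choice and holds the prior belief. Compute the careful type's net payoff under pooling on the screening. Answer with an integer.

Pooled rebate = 1/2·22 + 1/2·18 = 20.
careful pays cost 3 for the screening, so net payoff = 20 − 3 = 17.

17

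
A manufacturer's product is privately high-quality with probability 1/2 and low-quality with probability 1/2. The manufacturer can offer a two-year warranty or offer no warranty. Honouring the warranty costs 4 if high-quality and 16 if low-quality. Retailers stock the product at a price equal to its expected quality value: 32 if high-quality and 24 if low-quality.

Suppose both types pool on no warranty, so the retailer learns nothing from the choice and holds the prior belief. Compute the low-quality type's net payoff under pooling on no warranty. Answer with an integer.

28

Pooled price = 1/2·32 + 1/2·24 = 28.
low-quality pays no cost for no warranty, so net payoff = 28.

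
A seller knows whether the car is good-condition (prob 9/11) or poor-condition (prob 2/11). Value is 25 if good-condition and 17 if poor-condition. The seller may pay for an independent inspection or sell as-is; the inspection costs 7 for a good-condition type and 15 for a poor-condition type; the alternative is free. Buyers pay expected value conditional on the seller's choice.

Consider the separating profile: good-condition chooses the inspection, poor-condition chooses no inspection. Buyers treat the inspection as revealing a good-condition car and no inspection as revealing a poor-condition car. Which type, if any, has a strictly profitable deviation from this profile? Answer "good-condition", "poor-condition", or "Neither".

The inspection pays 25; no inspection pays 17.
good-condition: assigned the inspection, nets 25 − 7 = 18; deviating to no inspection nets 17.
poor-condition: assigned no inspection, nets 17; deviating to the inspection nets 25 − 15 = 10.
Both types strictly prefer their assigned action; no profitable deviation.

Neither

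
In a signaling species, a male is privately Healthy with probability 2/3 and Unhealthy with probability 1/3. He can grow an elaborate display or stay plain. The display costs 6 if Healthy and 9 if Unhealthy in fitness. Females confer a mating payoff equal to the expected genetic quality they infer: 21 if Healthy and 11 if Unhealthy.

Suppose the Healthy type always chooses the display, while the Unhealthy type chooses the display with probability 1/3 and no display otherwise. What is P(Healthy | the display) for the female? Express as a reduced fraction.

6/7

P(the display) = (2/3)·1 + (1/3)·(1/3) = 7/9.
By Bayes' rule, P(Healthy | the display) = (2/3) / (7/9) = 6/7.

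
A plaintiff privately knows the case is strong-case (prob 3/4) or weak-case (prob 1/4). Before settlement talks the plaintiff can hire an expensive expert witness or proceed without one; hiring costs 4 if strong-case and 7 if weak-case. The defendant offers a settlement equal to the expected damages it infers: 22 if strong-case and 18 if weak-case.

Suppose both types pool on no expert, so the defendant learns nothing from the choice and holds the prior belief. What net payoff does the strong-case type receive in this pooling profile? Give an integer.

21

Pooled settlement = 3/4·22 + 1/4·18 = 21.
strong-case pays no cost for no expert, so net payoff = 21.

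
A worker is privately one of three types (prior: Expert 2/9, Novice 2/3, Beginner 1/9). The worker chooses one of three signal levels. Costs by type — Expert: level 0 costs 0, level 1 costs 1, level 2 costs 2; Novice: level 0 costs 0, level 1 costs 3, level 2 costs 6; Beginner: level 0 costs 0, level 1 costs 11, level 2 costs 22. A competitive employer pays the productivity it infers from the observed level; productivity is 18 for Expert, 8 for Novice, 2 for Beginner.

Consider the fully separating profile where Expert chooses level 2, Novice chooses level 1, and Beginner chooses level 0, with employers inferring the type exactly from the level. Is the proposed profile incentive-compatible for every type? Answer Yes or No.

No

Separating wages: level 2 → 18, level 1 → 8, level 0 → 2.
Expert (assigned level 2): level 0: 2 − 0 = 2; level 1: 8 − 1 = 7; level 2: 18 − 2 = 16. Expert stays.
Novice (assigned level 1): level 0: 2 − 0 = 2; level 1: 8 − 3 = 5; level 2: 18 − 6 = 12. Novice prefers level 2.
Beginner (assigned level 0): level 0: 2 − 0 = 2; level 1: 8 − 11 = -3; level 2: 18 − 22 = -4. Beginner stays.
At least one type deviates; the separating profile fails.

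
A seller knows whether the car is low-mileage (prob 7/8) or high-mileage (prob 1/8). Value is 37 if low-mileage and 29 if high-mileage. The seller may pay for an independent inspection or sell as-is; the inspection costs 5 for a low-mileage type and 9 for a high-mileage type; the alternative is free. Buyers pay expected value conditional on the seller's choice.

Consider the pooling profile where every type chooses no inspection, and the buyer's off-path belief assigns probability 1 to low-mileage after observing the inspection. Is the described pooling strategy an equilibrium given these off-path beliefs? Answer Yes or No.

On path, the buyer holds the prior and pays 7/8·37 + 1/8·29 = 36. Off path (the inspection), believing low-mileage, it pays 37.
low-mileage: no inspection nets 36; the inspection nets 37 − 5 = 32. low-mileage stays.
high-mileage: no inspection nets 36; the inspection nets 37 − 9 = 28. high-mileage stays.
No type deviates, so pooling is sustained.

Yes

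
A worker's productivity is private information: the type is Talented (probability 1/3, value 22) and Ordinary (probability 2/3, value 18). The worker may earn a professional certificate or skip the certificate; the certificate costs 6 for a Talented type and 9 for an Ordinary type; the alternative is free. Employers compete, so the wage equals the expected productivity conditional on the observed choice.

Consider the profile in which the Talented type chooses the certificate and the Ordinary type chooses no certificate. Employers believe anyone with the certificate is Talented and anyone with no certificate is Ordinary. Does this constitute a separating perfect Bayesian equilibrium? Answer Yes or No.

No

Under these beliefs, the certificate earns wage 22 and no certificate earns wage 18.
Talented: the certificate nets 22 − 6 = 16; no certificate nets 18. Talented would deviate to no certificate.
Ordinary: the certificate nets 22 − 9 = 13; no certificate nets 18. Ordinary prefers no certificate.
Talented has a profitable deviation, so the profile is not an equilibrium.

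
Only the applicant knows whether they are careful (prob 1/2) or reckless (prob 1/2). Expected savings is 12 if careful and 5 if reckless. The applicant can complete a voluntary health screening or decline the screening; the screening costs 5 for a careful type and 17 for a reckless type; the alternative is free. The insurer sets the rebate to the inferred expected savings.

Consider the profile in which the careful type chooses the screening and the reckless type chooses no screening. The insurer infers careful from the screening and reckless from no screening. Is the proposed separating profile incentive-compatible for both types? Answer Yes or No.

Yes

Under these beliefs, the screening earns rebate 12 and no screening earns rebate 5.
careful: the screening nets 12 − 5 = 7; no screening nets 5. careful prefers the screening.
reckless: the screening nets 12 − 17 = -5; no screening nets 5. reckless prefers no screening.
Neither type deviates, so the separating profile is an equilibrium.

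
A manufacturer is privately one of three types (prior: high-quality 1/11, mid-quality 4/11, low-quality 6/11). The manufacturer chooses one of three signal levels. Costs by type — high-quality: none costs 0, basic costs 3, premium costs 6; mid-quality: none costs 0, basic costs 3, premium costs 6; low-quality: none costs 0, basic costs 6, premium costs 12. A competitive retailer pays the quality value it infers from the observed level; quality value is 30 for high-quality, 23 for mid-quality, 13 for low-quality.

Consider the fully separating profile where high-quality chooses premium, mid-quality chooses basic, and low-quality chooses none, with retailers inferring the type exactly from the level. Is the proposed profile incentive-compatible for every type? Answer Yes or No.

Separating prices: premium → 30, basic → 23, none → 13.
high-quality (assigned premium): none: 13 − 0 = 13; basic: 23 − 3 = 20; premium: 30 − 6 = 24. high-quality stays.
mid-quality (assigned basic): none: 13 − 0 = 13; basic: 23 − 3 = 20; premium: 30 − 6 = 24. mid-quality prefers premium.
low-quality (assigned none): none: 13 − 0 = 13; basic: 23 − 6 = 17; premium: 30 − 12 = 18. low-quality prefers premium.
At least one type deviates; the separating profile fails.

No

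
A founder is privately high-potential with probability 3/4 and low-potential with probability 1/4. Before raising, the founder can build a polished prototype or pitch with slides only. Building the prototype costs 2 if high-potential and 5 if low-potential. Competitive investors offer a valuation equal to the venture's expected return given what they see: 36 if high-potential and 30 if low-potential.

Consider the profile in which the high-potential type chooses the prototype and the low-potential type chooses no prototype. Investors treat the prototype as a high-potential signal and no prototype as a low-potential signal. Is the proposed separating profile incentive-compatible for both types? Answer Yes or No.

No

Under these beliefs, the prototype earns valuation 36 and no prototype earns valuation 30.
high-potential: the prototype nets 36 − 2 = 34; no prototype nets 30. high-potential prefers the prototype.
low-potential: the prototype nets 36 − 5 = 31; no prototype nets 30. low-potential would deviate to the prototype.
low-potential has a profitable deviation, so the profile is not an equilibrium.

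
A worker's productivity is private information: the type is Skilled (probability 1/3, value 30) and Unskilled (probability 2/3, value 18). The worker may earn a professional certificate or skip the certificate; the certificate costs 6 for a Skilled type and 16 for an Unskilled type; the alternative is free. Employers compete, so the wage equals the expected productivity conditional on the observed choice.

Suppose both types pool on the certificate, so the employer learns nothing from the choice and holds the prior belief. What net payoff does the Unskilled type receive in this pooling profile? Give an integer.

Pooled wage = 1/3·30 + 2/3·18 = 22.
Unskilled pays cost 16 for the certificate, so net payoff = 22 − 16 = 6.

6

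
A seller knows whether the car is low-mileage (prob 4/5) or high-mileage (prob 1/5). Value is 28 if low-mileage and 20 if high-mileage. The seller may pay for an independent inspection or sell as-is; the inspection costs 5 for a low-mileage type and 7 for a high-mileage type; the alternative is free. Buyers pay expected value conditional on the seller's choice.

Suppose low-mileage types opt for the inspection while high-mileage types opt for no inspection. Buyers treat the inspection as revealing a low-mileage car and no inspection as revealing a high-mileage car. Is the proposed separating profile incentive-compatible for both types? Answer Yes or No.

No

Under these beliefs, the inspection earns price 28 and no inspection earns price 20.
low-mileage: the inspection nets 28 − 5 = 23; no inspection nets 20. low-mileage prefers the inspection.
high-mileage: the inspection nets 28 − 7 = 21; no inspection nets 20. high-mileage would deviate to the inspection.
high-mileage has a profitable deviation, so the profile is not an equilibrium.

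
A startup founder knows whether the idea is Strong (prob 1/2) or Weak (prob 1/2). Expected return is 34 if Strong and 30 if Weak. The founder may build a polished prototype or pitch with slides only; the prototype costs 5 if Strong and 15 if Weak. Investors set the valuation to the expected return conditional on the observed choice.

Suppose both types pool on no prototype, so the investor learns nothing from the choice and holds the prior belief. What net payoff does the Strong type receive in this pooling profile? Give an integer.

Pooled valuation = 1/2·34 + 1/2·30 = 32.
Strong pays no cost for no prototype, so net payoff = 32.

32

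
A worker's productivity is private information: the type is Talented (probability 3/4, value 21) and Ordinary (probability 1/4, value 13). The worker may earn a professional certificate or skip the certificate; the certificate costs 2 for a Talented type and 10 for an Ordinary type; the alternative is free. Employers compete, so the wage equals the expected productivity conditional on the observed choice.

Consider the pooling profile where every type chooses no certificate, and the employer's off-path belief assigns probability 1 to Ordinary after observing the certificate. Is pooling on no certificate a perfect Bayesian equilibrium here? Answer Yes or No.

On path, the employer holds the prior and pays 3/4·21 + 1/4·13 = 19. Off path (the certificate), believing Ordinary, it pays 13.
Talented: no certificate nets 19; the certificate nets 13 − 2 = 11. Talented stays.
Ordinary: no certificate nets 19; the certificate nets 13 − 10 = 3. Ordinary stays.
No type deviates, so pooling is sustained.

Yes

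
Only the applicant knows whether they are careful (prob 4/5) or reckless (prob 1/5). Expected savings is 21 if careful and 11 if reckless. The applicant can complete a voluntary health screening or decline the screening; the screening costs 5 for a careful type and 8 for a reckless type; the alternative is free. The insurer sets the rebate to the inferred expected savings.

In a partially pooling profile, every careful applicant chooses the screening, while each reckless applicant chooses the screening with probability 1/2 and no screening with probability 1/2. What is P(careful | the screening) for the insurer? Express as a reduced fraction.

P(the screening) = (4/5)·1 + (1/5)·(1/2) = 9/10.
By Bayes' rule, P(careful | the screening) = (4/5) / (9/10) = 8/9.

8/9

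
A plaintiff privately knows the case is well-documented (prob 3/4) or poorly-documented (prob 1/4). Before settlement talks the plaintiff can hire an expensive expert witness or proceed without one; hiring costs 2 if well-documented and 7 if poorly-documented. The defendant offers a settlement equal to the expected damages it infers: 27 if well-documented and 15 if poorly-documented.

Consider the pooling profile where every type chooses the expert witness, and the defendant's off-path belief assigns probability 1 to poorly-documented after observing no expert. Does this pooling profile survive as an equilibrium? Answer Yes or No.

Yes

On path, the defendant holds the prior and pays 3/4·27 + 1/4·15 = 24. Off path (no expert), believing poorly-documented, it pays 15.
well-documented: the expert witness nets 24 − 2 = 22; no expert nets 15. well-documented stays.
poorly-documented: the expert witness nets 24 − 7 = 17; no expert nets 15. poorly-documented stays.
No type deviates, so pooling is sustained.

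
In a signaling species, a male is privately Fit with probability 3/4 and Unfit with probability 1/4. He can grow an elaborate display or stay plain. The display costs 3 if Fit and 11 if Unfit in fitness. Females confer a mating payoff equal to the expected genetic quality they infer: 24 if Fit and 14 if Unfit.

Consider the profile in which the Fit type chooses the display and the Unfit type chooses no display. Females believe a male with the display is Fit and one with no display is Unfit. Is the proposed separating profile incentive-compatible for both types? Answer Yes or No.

Under these beliefs, the display earns mating payoff 24 and no display earns mating payoff 14.
Fit: the display nets 24 − 3 = 21; no display nets 14. Fit prefers the display.
Unfit: the display nets 24 − 11 = 13; no display nets 14. Unfit prefers no display.
Neither type deviates, so the separating profile is an equilibrium.

Yes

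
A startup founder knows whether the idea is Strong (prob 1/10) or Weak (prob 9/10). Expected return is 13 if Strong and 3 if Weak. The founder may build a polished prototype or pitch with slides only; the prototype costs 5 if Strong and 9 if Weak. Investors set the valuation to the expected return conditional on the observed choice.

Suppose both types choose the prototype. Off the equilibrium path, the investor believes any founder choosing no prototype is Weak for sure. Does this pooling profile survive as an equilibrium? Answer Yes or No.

No

On path, the investor holds the prior and pays 1/10·13 + 9/10·3 = 4. Off path (no prototype), believing Weak, it pays 3.
Strong: the prototype nets 4 − 5 = -1; no prototype nets 3. Strong would deviate.
Weak: the prototype nets 4 − 9 = -5; no prototype nets 3. Weak would deviate.
A type deviates, so pooling fails.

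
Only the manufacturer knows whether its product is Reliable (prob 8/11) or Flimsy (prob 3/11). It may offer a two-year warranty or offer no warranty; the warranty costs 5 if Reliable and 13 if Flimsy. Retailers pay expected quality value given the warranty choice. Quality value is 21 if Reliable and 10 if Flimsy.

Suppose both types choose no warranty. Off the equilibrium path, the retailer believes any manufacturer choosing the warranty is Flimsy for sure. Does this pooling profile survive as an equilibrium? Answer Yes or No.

On path, the retailer holds the prior and pays 8/11·21 + 3/11·10 = 18. Off path (the warranty), believing Flimsy, it pays 10.
Reliable: no warranty nets 18; the warranty nets 10 − 5 = 5. Reliable stays.
Flimsy: no warranty nets 18; the warranty nets 10 − 13 = -3. Flimsy stays.
No type deviates, so pooling is sustained.

Yes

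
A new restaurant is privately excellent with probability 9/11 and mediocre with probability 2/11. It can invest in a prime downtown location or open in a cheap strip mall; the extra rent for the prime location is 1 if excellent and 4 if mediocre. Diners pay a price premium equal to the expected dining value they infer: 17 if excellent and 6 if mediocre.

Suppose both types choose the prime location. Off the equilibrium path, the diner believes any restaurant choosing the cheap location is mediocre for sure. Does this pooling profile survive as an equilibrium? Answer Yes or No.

On path, the diner holds the prior and pays 9/11·17 + 2/11·6 = 15. Off path (the cheap location), believing mediocre, it pays 6.
excellent: the prime location nets 15 − 1 = 14; the cheap location nets 6. excellent stays.
mediocre: the prime location nets 15 − 4 = 11; the cheap location nets 6. mediocre stays.
No type deviates, so pooling is sustained.

Yes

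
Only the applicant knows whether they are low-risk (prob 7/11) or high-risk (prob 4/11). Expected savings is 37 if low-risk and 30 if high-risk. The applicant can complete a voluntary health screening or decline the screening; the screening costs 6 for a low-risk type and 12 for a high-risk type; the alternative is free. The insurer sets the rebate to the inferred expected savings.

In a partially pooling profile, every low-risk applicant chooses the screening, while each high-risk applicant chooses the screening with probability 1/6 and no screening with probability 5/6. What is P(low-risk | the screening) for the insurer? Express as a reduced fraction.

P(the screening) = (7/11)·1 + (4/11)·(1/6) = 23/33.
By Bayes' rule, P(low-risk | the screening) = (7/11) / (23/33) = 21/23.

21/23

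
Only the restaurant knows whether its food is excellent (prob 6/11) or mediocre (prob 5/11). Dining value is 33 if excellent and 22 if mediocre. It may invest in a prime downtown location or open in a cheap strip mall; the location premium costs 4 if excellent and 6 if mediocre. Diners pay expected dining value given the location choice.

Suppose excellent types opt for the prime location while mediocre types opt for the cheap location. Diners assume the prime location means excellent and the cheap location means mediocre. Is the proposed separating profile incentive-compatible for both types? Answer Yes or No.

Under these beliefs, the prime location earns price premium 33 and the cheap location earns price premium 22.
excellent: the prime location nets 33 − 4 = 29; the cheap location nets 22. excellent prefers the prime location.
mediocre: the prime location nets 33 − 6 = 27; the cheap location nets 22. mediocre would deviate to the prime location.
mediocre has a profitable deviation, so the profile is not an equilibrium.

No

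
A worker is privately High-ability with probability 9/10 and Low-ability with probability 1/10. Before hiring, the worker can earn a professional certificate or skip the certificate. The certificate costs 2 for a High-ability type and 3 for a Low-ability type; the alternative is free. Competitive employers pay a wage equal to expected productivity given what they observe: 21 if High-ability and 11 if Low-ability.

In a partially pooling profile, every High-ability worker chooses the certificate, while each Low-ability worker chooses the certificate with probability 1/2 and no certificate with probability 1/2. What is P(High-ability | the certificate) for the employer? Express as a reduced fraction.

18/19

P(the certificate) = (9/10)·1 + (1/10)·(1/2) = 19/20.
By Bayes' rule, P(High-ability | the certificate) = (9/10) / (19/20) = 18/19.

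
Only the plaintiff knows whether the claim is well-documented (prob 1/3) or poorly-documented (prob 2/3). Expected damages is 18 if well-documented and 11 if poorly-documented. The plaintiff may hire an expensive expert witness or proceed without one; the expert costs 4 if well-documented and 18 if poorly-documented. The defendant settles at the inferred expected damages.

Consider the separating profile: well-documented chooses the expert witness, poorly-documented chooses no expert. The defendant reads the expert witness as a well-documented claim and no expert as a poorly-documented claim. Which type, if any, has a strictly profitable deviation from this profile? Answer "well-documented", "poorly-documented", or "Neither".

Neither

The expert witness pays 18; no expert pays 11.
well-documented: assigned the expert witness, nets 18 − 4 = 14; deviating to no expert nets 11.
poorly-documented: assigned no expert, nets 11; deviating to the expert witness nets 18 − 18 = 0.
Both types strictly prefer their assigned action; no profitable deviation.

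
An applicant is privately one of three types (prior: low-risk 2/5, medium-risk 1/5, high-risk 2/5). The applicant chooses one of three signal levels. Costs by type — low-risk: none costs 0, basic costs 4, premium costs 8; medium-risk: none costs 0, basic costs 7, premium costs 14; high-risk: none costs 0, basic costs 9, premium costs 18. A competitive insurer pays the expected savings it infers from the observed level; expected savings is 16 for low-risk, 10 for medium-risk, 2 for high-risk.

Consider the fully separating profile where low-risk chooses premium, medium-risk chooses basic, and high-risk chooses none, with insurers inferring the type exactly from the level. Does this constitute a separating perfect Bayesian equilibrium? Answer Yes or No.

Yes

Separating rebates: premium → 16, basic → 10, none → 2.
low-risk (assigned premium): none: 2 − 0 = 2; basic: 10 − 4 = 6; premium: 16 − 8 = 8. low-risk stays.
medium-risk (assigned basic): none: 2 − 0 = 2; basic: 10 − 7 = 3; premium: 16 − 14 = 2. medium-risk stays.
high-risk (assigned none): none: 2 − 0 = 2; basic: 10 − 9 = 1; premium: 16 − 18 = -2. high-risk stays.
Every type prefers its assigned level; separation holds.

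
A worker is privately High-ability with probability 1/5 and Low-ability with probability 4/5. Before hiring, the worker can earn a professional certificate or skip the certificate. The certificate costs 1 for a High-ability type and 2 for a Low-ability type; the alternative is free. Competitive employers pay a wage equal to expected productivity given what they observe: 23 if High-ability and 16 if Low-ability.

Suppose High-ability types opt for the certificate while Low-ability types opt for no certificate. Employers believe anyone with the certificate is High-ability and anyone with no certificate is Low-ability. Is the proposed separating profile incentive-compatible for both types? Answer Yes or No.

Under these beliefs, the certificate earns wage 23 and no certificate earns wage 16.
High-ability: the certificate nets 23 − 1 = 22; no certificate nets 16. High-ability prefers the certificate.
Low-ability: the certificate nets 23 − 2 = 21; no certificate nets 16. Low-ability would deviate to the certificate.
Low-ability has a profitable deviation, so the profile is not an equilibrium.

No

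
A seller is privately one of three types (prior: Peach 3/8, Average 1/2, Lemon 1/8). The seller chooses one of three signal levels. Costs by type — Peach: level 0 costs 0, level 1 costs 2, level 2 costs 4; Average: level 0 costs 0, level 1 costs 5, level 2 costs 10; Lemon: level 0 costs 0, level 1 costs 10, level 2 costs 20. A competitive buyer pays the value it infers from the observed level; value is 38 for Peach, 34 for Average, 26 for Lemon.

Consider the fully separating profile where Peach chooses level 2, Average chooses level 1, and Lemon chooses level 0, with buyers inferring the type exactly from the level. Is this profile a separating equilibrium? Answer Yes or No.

Separating prices: level 2 → 38, level 1 → 34, level 0 → 26.
Peach (assigned level 2): level 0: 26 − 0 = 26; level 1: 34 − 2 = 32; level 2: 38 − 4 = 34. Peach stays.
Average (assigned level 1): level 0: 26 − 0 = 26; level 1: 34 − 5 = 29; level 2: 38 − 10 = 28. Average stays.
Lemon (assigned level 0): level 0: 26 − 0 = 26; level 1: 34 − 10 = 24; level 2: 38 − 20 = 18. Lemon stays.
Every type prefers its assigned level; separation holds.

Yes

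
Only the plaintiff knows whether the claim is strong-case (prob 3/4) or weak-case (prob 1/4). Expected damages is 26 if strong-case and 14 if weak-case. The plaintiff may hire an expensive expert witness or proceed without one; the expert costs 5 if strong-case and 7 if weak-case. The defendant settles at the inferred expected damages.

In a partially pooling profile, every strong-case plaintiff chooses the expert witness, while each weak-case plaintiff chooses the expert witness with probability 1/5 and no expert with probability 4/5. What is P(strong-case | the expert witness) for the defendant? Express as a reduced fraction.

P(the expert witness) = (3/4)·1 + (1/4)·(1/5) = 4/5.
By Bayes' rule, P(strong-case | the expert witness) = (3/4) / (4/5) = 15/16.

15/16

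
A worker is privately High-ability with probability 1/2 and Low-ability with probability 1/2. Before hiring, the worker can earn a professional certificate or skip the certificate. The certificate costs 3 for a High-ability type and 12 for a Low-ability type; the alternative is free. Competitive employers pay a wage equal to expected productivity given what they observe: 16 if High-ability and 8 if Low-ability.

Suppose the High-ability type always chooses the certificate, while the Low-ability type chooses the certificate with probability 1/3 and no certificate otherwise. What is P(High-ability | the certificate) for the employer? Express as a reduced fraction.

3/4

P(the certificate) = (1/2)·1 + (1/2)·(1/3) = 2/3.
By Bayes' rule, P(High-ability | the certificate) = (1/2) / (2/3) = 3/4.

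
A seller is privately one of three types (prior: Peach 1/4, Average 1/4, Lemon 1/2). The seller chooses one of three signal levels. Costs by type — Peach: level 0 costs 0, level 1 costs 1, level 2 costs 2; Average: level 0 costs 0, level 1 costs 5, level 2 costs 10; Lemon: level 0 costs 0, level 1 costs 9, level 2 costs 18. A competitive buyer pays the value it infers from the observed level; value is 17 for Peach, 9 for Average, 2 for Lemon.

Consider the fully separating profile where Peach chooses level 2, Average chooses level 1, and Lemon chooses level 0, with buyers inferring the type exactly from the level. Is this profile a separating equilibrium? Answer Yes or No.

No

Separating prices: level 2 → 17, level 1 → 9, level 0 → 2.
Peach (assigned level 2): level 0: 2 − 0 = 2; level 1: 9 − 1 = 8; level 2: 17 − 2 = 15. Peach stays.
Average (assigned level 1): level 0: 2 − 0 = 2; level 1: 9 − 5 = 4; level 2: 17 − 10 = 7. Average prefers level 2.
Lemon (assigned level 0): level 0: 2 − 0 = 2; level 1: 9 − 9 = 0; level 2: 17 − 18 = -1. Lemon stays.
At least one type deviates; the separating profile fails.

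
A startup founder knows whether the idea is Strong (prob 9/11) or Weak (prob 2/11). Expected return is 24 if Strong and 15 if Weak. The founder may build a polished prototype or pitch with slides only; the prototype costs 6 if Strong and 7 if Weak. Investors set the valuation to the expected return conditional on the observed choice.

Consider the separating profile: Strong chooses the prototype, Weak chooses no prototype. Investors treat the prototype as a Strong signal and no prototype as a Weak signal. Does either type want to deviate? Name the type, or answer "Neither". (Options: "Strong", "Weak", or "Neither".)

The prototype pays 24; no prototype pays 15.
Strong: assigned the prototype, nets 24 − 6 = 18; deviating to no prototype nets 15.
Weak: assigned no prototype, nets 15; deviating to the prototype nets 24 − 7 = 17.
The Weak type gains 2 by deviating.

Weak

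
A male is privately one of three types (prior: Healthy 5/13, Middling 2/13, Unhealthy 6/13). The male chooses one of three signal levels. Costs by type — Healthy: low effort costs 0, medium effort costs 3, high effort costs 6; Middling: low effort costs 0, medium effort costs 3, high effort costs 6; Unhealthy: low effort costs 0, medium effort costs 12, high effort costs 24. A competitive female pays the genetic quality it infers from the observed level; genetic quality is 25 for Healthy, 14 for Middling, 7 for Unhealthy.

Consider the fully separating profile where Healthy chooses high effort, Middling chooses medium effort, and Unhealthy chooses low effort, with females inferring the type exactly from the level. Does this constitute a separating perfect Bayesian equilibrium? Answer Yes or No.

Separating mating payoffs: high effort → 25, medium effort → 14, low effort → 7.
Healthy (assigned high effort): low effort: 7 − 0 = 7; medium effort: 14 − 3 = 11; high effort: 25 − 6 = 19. Healthy stays.
Middling (assigned medium effort): low effort: 7 − 0 = 7; medium effort: 14 − 3 = 11; high effort: 25 − 6 = 19. Middling prefers high effort.
Unhealthy (assigned low effort): low effort: 7 − 0 = 7; medium effort: 14 − 12 = 2; high effort: 25 − 24 = 1. Unhealthy stays.
At least one type deviates; the separating profile fails.

No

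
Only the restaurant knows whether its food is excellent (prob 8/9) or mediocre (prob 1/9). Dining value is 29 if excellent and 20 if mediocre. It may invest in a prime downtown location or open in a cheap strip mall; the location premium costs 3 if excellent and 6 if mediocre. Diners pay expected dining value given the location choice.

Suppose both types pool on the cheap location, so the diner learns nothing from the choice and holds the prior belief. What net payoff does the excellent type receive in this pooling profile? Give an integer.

Pooled price premium = 8/9·29 + 1/9·20 = 28.
excellent pays no cost for the cheap location, so net payoff = 28.

28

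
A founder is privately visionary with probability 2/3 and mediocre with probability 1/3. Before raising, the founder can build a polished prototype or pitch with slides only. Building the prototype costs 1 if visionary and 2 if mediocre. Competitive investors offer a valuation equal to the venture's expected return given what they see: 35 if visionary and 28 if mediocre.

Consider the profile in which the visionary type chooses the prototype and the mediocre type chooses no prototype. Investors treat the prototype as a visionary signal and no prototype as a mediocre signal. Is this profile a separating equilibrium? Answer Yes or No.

Under these beliefs, the prototype earns valuation 35 and no prototype earns valuation 28.
visionary: the prototype nets 35 − 1 = 34; no prototype nets 28. visionary prefers the prototype.
mediocre: the prototype nets 35 − 2 = 33; no prototype nets 28. mediocre would deviate to the prototype.
mediocre has a profitable deviation, so the profile is not an equilibrium.

No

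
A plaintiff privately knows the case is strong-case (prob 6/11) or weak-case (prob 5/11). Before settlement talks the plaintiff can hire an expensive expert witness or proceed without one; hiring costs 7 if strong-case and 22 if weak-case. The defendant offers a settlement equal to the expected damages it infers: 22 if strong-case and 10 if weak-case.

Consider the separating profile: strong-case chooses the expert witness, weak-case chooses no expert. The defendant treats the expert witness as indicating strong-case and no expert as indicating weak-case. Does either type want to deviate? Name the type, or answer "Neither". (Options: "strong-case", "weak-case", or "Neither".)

The expert witness pays 22; no expert pays 10.
strong-case: assigned the expert witness, nets 22 − 7 = 15; deviating to no expert nets 10.
weak-case: assigned no expert, nets 10; deviating to the expert witness nets 22 − 22 = 0.
Both types strictly prefer their assigned action; no profitable deviation.

Neither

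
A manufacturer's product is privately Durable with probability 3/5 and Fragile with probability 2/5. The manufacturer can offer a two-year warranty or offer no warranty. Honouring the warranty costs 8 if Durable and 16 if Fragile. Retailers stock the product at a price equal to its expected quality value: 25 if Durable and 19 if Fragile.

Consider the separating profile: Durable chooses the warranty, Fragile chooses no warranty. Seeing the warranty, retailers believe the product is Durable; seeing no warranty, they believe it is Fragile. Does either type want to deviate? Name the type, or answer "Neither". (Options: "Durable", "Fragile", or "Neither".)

The warranty pays 25; no warranty pays 19.
Durable: assigned the warranty, nets 25 − 8 = 17; deviating to no warranty nets 19.
Fragile: assigned no warranty, nets 19; deviating to the warranty nets 25 − 16 = 9.
The Durable type gains 2 by deviating.

Durable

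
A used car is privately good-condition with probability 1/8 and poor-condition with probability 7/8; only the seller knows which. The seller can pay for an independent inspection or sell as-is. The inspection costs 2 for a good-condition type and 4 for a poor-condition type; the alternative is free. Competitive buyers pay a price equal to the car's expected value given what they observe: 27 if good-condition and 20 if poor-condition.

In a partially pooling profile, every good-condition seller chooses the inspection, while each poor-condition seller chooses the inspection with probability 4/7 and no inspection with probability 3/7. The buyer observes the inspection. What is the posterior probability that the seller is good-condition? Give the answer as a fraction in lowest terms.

1/5

P(the inspection) = (1/8)·1 + (7/8)·(4/7) = 5/8.
By Bayes' rule, P(good-condition | the inspection) = (1/8) / (5/8) = 1/5.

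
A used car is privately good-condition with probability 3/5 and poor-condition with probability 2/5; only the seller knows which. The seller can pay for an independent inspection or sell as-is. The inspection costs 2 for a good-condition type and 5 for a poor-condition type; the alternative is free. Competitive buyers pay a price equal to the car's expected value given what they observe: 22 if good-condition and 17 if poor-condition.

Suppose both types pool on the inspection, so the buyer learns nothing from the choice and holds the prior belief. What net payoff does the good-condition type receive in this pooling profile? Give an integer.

Pooled price = 3/5·22 + 2/5·17 = 20.
good-condition pays cost 2 for the inspection, so net payoff = 20 − 2 = 18.

18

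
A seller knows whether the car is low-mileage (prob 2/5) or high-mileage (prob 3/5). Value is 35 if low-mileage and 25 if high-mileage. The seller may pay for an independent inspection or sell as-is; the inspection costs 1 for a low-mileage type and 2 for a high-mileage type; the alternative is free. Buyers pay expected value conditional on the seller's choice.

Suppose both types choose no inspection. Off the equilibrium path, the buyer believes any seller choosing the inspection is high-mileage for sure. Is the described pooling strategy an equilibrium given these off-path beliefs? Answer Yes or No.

Yes

On path, the buyer holds the prior and pays 2/5·35 + 3/5·25 = 29. Off path (the inspection), believing high-mileage, it pays 25.
low-mileage: no inspection nets 29; the inspection nets 25 − 1 = 24. low-mileage stays.
high-mileage: no inspection nets 29; the inspection nets 25 − 2 = 23. high-mileage stays.
No type deviates, so pooling is sustained.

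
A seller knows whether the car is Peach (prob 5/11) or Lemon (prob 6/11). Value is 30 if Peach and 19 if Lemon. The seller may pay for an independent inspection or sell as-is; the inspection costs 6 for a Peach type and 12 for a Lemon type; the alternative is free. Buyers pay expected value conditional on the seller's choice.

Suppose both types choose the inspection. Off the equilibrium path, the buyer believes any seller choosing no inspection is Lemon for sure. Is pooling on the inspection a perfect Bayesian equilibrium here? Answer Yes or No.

No

On path, the buyer holds the prior and pays 5/11·30 + 6/11·19 = 24. Off path (no inspection), believing Lemon, it pays 19.
Peach: the inspection nets 24 − 6 = 18; no inspection nets 19. Peach would deviate.
Lemon: the inspection nets 24 − 12 = 12; no inspection nets 19. Lemon would deviate.
A type deviates, so pooling fails.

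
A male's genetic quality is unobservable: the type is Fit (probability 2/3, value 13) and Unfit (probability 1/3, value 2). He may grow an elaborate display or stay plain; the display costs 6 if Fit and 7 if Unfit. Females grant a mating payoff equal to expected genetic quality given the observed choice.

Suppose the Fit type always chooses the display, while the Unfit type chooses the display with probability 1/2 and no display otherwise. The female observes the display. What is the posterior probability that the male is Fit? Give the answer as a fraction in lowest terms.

4/5

P(the display) = (2/3)·1 + (1/3)·(1/2) = 5/6.
By Bayes' rule, P(Fit | the display) = (2/3) / (5/6) = 4/5.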